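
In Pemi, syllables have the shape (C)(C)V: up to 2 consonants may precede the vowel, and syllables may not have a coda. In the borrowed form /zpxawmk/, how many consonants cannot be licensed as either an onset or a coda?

4

Syllabifying with onset maximization leaves /z/, /w/, /m/, /k/ stranded (no codas are permitted; onsets may contain at most 2 consonants).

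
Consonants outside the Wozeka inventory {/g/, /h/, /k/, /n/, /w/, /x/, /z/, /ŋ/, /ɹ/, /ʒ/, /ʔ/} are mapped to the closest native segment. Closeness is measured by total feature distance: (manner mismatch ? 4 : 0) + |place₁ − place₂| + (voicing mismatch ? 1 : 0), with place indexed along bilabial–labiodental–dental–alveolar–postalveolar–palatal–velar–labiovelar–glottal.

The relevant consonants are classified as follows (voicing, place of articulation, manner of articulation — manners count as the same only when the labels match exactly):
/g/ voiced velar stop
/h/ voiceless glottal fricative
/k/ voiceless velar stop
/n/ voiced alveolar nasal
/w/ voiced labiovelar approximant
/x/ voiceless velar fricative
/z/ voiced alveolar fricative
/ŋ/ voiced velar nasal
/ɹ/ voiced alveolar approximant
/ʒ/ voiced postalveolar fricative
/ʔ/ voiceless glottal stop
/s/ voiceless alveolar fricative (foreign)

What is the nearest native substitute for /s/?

/z/ is closest: same manner (fricative), place distance 0 (alveolar→alveolar), voicing differs (+1); total 1. Next closest is /ʒ/ at distance 2.

z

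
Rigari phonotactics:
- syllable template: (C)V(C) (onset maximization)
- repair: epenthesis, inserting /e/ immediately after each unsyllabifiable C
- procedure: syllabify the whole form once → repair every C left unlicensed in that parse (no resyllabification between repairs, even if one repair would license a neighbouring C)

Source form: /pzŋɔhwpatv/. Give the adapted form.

Syllabifying with onset maximization leaves /p/, /z/, /w/, /v/ stranded (at most one coda consonant is licensed; onsets are limited to one consonant).
Inserting the epenthetic vowel yields /p/ → /pe/, /z/ → /ze/, /w/ → /we/, /v/ → /ve/.

pezeŋɔhwepatve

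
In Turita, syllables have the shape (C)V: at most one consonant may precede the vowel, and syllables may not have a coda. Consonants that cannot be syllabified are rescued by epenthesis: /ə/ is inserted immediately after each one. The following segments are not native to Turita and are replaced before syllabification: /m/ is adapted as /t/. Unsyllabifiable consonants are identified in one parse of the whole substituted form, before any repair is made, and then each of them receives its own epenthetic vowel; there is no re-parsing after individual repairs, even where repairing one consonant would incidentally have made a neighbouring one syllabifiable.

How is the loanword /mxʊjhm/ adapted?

təxʊjəhətə

Substitution: /m/ → /t/, giving /txʊjht/.
Syllabifying with onset maximization leaves /t/, /j/, /h/, /t/ stranded (no codas are permitted; onsets are limited to one consonant).
Each unlicensed consonant becomes the onset of a new syllable: /t/ → /tə/, /j/ → /jə/, /h/ → /hə/, /t/ → /tə/.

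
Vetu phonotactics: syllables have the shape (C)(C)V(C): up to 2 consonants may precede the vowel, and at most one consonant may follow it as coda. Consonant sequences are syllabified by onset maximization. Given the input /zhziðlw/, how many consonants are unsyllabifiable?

Syllabifying with onset maximization leaves /z/, /l/, /w/ stranded (at most one coda consonant is licensed; onsets may contain at most 2 consonants).

3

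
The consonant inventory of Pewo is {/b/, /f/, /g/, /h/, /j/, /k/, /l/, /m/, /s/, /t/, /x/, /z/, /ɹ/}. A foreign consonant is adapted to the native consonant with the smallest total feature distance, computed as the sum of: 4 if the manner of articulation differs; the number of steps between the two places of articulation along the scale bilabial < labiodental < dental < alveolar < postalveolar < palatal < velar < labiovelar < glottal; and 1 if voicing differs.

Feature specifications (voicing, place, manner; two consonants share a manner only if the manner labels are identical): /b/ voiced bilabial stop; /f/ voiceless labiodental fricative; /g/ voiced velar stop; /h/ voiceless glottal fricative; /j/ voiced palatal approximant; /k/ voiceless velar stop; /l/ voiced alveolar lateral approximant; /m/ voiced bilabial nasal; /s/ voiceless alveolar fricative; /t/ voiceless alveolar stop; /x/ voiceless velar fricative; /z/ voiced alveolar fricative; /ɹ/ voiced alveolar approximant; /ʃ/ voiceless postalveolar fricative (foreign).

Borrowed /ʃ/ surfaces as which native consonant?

/s/ is closest: same manner (fricative), place distance 1 (postalveolar→alveolar), same voicing; total 1. Next closest is /x/ at distance 2.

s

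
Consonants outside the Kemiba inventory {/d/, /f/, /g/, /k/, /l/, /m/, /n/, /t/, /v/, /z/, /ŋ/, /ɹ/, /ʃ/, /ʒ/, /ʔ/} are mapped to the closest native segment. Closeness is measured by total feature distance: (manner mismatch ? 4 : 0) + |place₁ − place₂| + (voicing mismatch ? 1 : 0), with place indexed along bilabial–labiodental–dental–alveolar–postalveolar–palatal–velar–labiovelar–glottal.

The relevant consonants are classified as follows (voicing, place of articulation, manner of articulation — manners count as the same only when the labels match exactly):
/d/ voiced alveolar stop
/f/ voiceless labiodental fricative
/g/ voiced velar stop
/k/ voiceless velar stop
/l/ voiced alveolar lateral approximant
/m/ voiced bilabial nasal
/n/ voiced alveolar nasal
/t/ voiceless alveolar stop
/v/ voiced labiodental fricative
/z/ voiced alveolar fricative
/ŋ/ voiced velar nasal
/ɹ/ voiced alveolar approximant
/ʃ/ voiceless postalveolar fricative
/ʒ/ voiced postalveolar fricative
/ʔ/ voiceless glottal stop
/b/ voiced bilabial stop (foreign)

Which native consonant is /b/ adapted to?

d

/d/ is closest: same manner (stop), place distance 3 (bilabial→alveolar), same voicing; total 3. Next closest is /m/ at distance 4.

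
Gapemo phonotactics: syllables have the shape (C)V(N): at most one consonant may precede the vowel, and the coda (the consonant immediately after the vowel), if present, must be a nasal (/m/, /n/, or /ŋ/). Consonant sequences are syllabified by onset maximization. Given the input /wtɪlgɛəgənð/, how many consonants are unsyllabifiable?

3

Syllabifying with onset maximization leaves /w/, /l/, /ð/ stranded (only a nasal (/m/, /n/, or /ŋ/) is licensed in coda position; onsets are limited to one consonant).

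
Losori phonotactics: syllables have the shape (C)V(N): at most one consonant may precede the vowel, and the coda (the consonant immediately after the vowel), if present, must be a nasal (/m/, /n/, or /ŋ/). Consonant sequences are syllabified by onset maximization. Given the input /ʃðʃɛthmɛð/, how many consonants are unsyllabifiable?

5

Syllabifying with onset maximization leaves /ʃ/, /ð/, /t/, /h/, /ð/ stranded (only a nasal (/m/, /n/, or /ŋ/) is licensed in coda position; onsets are limited to one consonant).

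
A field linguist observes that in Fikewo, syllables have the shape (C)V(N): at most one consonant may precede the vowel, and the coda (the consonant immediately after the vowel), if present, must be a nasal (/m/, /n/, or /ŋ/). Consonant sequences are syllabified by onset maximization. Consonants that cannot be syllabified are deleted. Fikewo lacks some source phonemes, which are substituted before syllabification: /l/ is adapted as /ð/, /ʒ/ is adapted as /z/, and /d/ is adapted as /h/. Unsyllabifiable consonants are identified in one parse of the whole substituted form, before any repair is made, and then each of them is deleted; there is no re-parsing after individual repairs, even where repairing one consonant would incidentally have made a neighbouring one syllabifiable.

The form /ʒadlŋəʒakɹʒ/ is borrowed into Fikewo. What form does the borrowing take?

Substitution: /ʒ/ → /z/, /d/ → /h/, /l/ → /ð/, giving /zahðŋəzakɹz/.
Under (C)V(N), the unsyllabifiable consonants are /h/, /ð/, /k/, /ɹ/, /z/ (only a nasal (/m/, /n/, or /ŋ/) is licensed in coda position; onsets are limited to one consonant).
Deleting the stranded consonants removes /h/, /ð/, /k/, /ɹ/, /z/.

zaŋəza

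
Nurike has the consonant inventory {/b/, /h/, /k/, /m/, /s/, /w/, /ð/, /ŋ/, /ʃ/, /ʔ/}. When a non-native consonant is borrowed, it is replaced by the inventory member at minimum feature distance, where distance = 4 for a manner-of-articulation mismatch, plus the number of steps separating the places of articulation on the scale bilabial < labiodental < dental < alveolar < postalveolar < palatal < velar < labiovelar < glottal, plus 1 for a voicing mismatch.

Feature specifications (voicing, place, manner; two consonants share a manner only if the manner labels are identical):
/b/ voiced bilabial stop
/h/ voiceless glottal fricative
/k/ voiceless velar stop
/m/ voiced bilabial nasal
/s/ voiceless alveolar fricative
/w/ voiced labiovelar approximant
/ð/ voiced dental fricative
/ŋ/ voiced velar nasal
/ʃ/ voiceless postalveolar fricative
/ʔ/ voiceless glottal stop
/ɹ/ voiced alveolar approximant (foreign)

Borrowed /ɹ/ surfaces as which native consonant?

/w/ is closest: same manner (approximant), place distance 4 (alveolar→labiovelar), same voicing; total 4. Next closest is /s/ at distance 5.

w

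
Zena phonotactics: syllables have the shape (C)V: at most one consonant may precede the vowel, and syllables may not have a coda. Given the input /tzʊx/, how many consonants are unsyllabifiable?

2

Under (C)V, the unsyllabifiable consonants are /t/, /x/ (no codas are permitted; onsets are limited to one consonant).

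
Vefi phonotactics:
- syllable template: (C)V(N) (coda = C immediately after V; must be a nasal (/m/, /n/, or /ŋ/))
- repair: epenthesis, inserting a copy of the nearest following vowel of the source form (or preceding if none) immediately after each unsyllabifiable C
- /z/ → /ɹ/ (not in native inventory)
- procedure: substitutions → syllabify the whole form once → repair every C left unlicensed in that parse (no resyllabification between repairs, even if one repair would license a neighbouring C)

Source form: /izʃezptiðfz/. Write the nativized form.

Substitution: /z/ → /ɹ/, giving /iɹʃeɹptiðfɹ/.
Syllabifying with onset maximization leaves /ɹ/, /ɹ/, /p/, /ð/, /f/, /ɹ/ stranded (only a nasal (/m/, /n/, or /ŋ/) is licensed in coda position; onsets are limited to one consonant).
Inserting the epenthetic vowel yields /ɹ/ → /ɹe/, /ɹ/ → /ɹi/, /p/ → /pi/, /ð/ → /ði/, /f/ → /fi/, /ɹ/ → /ɹi/.

iɹeʃeɹipitiðifiɹi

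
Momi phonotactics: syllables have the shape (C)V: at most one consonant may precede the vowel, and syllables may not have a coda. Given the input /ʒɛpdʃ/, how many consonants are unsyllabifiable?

3

Syllabifying with onset maximization leaves /p/, /d/, /ʃ/ stranded (no codas are permitted; onsets are limited to one consonant).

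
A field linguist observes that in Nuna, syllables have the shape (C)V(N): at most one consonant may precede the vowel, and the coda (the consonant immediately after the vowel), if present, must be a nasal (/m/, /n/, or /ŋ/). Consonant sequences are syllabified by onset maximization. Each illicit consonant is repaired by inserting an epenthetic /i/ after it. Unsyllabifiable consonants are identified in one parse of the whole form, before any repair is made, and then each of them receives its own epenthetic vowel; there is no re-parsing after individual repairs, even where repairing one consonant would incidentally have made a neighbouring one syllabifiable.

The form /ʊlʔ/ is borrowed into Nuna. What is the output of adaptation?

The consonants /l/, /ʔ/ cannot be parsed into a legal (C)V(N) syllable (only a nasal (/m/, /n/, or /ŋ/) is licensed in coda position; onsets are limited to one consonant).
Epenthesis after each stranded consonant: /l/ → /li/, /ʔ/ → /ʔi/.

ʊliʔi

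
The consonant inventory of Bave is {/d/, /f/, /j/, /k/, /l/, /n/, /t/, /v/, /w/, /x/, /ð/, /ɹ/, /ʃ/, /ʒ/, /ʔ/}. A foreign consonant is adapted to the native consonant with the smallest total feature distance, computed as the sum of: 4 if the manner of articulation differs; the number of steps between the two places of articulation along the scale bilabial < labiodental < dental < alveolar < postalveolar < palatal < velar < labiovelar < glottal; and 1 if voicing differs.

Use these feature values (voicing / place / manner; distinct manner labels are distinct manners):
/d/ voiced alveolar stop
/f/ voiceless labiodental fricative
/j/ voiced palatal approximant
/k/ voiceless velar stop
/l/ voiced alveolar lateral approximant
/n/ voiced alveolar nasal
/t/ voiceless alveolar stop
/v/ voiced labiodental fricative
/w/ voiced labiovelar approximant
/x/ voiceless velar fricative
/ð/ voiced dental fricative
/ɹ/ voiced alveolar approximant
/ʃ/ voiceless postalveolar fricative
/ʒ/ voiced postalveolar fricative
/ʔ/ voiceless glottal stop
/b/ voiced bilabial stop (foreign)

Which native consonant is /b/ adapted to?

/d/ is closest: same manner (stop), place distance 3 (bilabial→alveolar), same voicing; total 3. Next closest is /t/ at distance 4.

d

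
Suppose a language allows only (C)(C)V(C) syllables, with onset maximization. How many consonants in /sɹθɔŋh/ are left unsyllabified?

The consonants /s/, /h/ cannot be parsed into a legal (C)(C)V(C) syllable (at most one coda consonant is licensed; onsets may contain at most 2 consonants).

2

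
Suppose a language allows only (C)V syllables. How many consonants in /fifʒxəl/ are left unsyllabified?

Under (C)V, the unsyllabifiable consonants are /f/, /ʒ/, /l/ (no codas are permitted; onsets are limited to one consonant).

3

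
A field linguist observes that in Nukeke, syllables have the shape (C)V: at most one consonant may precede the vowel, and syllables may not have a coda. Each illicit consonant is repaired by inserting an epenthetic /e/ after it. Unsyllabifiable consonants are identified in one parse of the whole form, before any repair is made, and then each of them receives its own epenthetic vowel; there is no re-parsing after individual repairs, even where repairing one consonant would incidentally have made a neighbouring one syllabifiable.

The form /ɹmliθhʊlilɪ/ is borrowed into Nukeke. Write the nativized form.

The consonants /ɹ/, /m/, /θ/ cannot be parsed into a legal (C)V syllable (no codas are permitted; onsets are limited to one consonant).
Inserting the epenthetic vowel yields /ɹ/ → /ɹe/, /m/ → /me/, /θ/ → /θe/.

ɹemeliθehʊlilɪ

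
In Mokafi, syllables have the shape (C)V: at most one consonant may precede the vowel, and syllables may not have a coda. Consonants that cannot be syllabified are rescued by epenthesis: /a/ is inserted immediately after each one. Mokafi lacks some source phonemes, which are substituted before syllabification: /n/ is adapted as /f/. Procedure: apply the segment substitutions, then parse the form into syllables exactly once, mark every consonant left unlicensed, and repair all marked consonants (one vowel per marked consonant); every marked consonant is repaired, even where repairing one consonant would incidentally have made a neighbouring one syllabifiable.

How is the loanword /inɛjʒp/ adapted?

Substitution: /n/ → /f/, giving /ifɛjʒp/.
Under (C)V, the unsyllabifiable consonants are /j/, /ʒ/, /p/ (no codas are permitted; onsets are limited to one consonant).
Each unlicensed consonant becomes the onset of a new syllable: /j/ → /ja/, /ʒ/ → /ʒa/, /p/ → /pa/.

ifɛjaʒapa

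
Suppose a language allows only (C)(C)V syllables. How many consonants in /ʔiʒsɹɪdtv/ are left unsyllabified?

4

Syllabifying with onset maximization leaves /ʒ/, /d/, /t/, /v/ stranded (no codas are permitted; onsets may contain at most 2 consonants).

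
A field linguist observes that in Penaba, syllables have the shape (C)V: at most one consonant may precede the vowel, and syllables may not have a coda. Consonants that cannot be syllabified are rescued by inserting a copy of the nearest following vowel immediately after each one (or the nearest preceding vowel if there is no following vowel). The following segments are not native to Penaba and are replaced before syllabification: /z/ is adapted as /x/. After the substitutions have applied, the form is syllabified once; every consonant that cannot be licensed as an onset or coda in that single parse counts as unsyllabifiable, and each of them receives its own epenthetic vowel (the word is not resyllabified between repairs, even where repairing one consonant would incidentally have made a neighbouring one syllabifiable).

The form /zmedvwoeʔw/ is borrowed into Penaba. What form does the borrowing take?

Substitution: /z/ → /x/, giving /xmedvwoeʔw/.
The consonants /x/, /d/, /v/, /ʔ/, /w/ cannot be parsed into a legal (C)V syllable (no codas are permitted; onsets are limited to one consonant).
Each unlicensed consonant becomes the onset of a new syllable: /x/ → /xe/, /d/ → /do/, /v/ → /vo/, /ʔ/ → /ʔe/, /w/ → /we/.

xemedovowoeʔewe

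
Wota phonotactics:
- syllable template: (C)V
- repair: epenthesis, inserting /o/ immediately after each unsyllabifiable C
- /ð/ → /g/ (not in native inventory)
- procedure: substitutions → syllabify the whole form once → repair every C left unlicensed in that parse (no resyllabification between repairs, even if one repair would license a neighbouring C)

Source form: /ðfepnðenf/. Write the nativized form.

gofeponogenofo

Substitution: /ð/ → /g/, giving /gfepngenf/.
The consonants /g/, /p/, /n/, /n/, /f/ cannot be parsed into a legal (C)V syllable (no codas are permitted; onsets are limited to one consonant).
Epenthesis after each stranded consonant: /g/ → /go/, /p/ → /po/, /n/ → /no/, /n/ → /no/, /f/ → /fo/.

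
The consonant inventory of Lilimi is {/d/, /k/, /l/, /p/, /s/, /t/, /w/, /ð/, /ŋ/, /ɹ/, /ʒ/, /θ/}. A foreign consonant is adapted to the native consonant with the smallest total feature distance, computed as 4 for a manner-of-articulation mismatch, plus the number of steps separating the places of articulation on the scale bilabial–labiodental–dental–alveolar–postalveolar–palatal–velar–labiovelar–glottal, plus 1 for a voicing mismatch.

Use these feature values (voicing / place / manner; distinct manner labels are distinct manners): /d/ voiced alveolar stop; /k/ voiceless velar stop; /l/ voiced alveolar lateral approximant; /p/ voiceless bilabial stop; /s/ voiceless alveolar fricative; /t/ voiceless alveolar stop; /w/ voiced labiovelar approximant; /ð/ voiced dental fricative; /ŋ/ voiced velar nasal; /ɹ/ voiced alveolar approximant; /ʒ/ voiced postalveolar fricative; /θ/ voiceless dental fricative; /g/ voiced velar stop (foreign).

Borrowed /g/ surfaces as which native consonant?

/k/ is closest: same manner (stop), place distance 0 (velar→velar), voicing differs (+1); total 1. Next closest is /d/ at distance 3.

k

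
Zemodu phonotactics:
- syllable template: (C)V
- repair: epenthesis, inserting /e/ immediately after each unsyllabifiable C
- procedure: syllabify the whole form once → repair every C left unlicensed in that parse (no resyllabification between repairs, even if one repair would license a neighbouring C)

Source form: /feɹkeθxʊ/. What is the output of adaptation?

The consonants /ɹ/, /θ/ cannot be parsed into a legal (C)V syllable (no codas are permitted; onsets are limited to one consonant).
Inserting the epenthetic vowel yields /ɹ/ → /ɹe/, /θ/ → /θe/.

feɹekeθexʊ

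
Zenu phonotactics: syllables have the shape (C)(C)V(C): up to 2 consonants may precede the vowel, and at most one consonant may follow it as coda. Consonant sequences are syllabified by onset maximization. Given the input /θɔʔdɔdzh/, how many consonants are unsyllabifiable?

Syllabifying with onset maximization leaves /z/, /h/ stranded (at most one coda consonant is licensed; onsets may contain at most 2 consonants).

2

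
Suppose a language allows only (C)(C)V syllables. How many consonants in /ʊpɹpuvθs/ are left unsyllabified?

4

Syllabifying with onset maximization leaves /p/, /v/, /θ/, /s/ stranded (no codas are permitted; onsets may contain at most 2 consonants).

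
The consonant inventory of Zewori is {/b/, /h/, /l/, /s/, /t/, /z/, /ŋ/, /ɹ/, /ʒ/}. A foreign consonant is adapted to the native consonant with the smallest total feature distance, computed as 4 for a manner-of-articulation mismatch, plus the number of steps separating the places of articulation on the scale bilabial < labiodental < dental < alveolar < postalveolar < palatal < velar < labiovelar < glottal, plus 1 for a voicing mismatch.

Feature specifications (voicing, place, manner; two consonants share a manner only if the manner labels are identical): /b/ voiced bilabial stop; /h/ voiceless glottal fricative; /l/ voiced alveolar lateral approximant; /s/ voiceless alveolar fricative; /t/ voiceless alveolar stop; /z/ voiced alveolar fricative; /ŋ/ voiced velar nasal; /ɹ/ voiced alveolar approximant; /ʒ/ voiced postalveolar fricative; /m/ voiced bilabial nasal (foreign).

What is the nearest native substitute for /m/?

b

/b/ is closest: manner differs (nasal→stop, +4), place distance 0 (bilabial→bilabial), same voicing; total 4. Next closest is /ŋ/ at distance 6.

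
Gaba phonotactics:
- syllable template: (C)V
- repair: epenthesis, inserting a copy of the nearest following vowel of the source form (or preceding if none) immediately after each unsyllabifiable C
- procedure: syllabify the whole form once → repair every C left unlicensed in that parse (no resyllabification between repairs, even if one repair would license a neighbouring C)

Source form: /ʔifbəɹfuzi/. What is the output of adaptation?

Syllabifying with onset maximization leaves /f/, /ɹ/ stranded (no codas are permitted; onsets are limited to one consonant).
Each unlicensed consonant becomes the onset of a new syllable: /f/ → /fə/, /ɹ/ → /ɹu/.

ʔifəbəɹufuzi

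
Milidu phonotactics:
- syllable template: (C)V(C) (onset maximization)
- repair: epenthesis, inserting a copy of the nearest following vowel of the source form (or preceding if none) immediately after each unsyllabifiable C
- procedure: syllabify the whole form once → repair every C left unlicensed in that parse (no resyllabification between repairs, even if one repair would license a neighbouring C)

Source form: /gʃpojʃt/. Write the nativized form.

Under (C)V(C), the unsyllabifiable consonants are /g/, /ʃ/, /ʃ/, /t/ (at most one coda consonant is licensed; onsets are limited to one consonant).
Inserting the epenthetic vowel yields /g/ → /go/, /ʃ/ → /ʃo/, /ʃ/ → /ʃo/, /t/ → /to/.

goʃopojʃoto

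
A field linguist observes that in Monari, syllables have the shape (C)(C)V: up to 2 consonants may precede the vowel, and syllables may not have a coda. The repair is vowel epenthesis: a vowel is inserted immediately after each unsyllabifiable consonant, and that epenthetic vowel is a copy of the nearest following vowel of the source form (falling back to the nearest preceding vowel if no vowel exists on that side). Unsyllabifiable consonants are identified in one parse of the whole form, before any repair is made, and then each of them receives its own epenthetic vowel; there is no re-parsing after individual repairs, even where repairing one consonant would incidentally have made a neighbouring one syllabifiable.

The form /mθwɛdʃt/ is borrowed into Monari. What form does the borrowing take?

mɛθwɛdɛʃɛtɛ

The consonants /m/, /d/, /ʃ/, /t/ cannot be parsed into a legal (C)(C)V syllable (no codas are permitted; onsets may contain at most 2 consonants).
Each unlicensed consonant becomes the onset of a new syllable: /m/ → /mɛ/, /d/ → /dɛ/, /ʃ/ → /ʃɛ/, /t/ → /tɛ/.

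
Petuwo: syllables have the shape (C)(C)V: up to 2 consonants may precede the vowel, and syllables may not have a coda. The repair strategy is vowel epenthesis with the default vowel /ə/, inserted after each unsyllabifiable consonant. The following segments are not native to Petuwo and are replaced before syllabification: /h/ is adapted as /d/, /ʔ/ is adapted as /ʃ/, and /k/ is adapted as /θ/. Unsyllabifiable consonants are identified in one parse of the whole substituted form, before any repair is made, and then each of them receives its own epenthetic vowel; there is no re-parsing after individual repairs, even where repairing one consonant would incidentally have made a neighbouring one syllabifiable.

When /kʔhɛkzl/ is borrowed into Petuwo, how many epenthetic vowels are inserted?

After substitution the input is /θʃdɛθzl/.
The unsyllabifiable consonants are /θ/, /θ/, /z/, /l/; each receives one epenthetic vowel.

4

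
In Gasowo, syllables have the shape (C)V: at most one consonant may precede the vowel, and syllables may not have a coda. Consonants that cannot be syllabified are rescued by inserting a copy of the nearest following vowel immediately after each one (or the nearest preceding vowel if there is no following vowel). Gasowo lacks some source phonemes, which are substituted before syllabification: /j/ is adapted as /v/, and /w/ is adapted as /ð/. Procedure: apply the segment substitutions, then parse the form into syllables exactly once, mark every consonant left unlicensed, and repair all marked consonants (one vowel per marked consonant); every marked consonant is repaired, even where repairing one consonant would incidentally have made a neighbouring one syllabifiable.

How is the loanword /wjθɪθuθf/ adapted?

Substitution: /w/ → /ð/, /j/ → /v/, giving /ðvθɪθuθf/.
Under (C)V, the unsyllabifiable consonants are /ð/, /v/, /θ/, /f/ (no codas are permitted; onsets are limited to one consonant).
Epenthesis after each stranded consonant: /ð/ → /ðɪ/, /v/ → /vɪ/, /θ/ → /θu/, /f/ → /fu/.

ðɪvɪθɪθuθufu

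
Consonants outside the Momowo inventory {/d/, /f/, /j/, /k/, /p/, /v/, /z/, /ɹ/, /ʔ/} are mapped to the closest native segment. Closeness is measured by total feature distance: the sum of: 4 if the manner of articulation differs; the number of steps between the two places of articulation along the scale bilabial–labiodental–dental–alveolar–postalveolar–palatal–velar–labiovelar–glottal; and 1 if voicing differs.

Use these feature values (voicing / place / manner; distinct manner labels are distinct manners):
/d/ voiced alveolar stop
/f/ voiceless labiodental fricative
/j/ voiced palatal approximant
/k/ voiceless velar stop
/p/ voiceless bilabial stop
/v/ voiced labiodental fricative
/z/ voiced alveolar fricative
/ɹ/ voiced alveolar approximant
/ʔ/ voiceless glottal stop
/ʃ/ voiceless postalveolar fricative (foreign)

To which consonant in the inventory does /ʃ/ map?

/z/ is closest: same manner (fricative), place distance 1 (postalveolar→alveolar), voicing differs (+1); total 2. Next closest is /f/ at distance 3.

z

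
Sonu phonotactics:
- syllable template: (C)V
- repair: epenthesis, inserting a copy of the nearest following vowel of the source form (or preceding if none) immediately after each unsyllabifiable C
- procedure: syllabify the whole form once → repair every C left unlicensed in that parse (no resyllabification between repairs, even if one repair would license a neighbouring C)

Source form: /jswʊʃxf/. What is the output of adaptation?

Syllabifying with onset maximization leaves /j/, /s/, /ʃ/, /x/, /f/ stranded (no codas are permitted; onsets are limited to one consonant).
Epenthesis after each stranded consonant: /j/ → /jʊ/, /s/ → /sʊ/, /ʃ/ → /ʃʊ/, /x/ → /xʊ/, /f/ → /fʊ/.

jʊsʊwʊʃʊxʊfʊ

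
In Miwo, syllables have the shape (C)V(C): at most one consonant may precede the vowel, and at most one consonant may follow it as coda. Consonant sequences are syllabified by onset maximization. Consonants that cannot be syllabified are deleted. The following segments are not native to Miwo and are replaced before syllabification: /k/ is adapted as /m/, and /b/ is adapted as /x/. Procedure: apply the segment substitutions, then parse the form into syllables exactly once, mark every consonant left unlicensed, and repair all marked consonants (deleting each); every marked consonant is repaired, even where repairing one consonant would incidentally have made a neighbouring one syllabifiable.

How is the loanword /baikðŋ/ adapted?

xaim

Substitution: /b/ → /x/, /k/ → /m/, giving /xaimðŋ/.
The consonants /ð/, /ŋ/ cannot be parsed into a legal (C)V(C) syllable (at most one coda consonant is licensed; onsets are limited to one consonant).
Each unlicensed consonant is deleted: /ð/, /ŋ/.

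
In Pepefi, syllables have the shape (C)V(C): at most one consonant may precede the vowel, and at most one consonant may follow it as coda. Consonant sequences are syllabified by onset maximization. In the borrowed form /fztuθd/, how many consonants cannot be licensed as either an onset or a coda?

Syllabifying with onset maximization leaves /f/, /z/, /d/ stranded (at most one coda consonant is licensed; onsets are limited to one consonant).

3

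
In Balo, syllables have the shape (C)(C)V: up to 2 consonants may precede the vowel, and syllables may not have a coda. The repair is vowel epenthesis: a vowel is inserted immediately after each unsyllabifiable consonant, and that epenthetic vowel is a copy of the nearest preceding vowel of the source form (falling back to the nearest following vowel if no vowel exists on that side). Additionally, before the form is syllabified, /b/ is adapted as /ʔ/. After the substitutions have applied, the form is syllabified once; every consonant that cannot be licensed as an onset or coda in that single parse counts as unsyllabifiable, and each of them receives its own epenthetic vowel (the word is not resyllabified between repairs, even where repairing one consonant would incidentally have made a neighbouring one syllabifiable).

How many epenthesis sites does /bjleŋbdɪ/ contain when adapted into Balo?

After substitution the input is /ʔjleŋʔdɪ/.
The unsyllabifiable consonants are /ʔ/, /ŋ/; each receives one epenthetic vowel.

2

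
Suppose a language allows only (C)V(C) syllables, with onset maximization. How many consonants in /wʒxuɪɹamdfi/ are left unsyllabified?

Under (C)V(C), the unsyllabifiable consonants are /w/, /ʒ/, /d/ (at most one coda consonant is licensed; onsets are limited to one consonant).

3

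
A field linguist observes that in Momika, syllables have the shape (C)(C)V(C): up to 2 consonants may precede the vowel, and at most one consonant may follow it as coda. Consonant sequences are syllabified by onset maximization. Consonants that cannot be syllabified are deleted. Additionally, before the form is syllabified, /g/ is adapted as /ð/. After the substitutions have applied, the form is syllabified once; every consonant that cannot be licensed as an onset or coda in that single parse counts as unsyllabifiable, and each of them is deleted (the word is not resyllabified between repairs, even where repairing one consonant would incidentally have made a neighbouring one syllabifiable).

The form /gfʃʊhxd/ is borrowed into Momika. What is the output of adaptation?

fʃʊh

Substitution: /g/ → /ð/, giving /ðfʃʊhxd/.
Under (C)(C)V(C), the unsyllabifiable consonants are /ð/, /x/, /d/ (at most one coda consonant is licensed; onsets may contain at most 2 consonants).
Deleting the stranded consonants removes /ð/, /x/, /d/.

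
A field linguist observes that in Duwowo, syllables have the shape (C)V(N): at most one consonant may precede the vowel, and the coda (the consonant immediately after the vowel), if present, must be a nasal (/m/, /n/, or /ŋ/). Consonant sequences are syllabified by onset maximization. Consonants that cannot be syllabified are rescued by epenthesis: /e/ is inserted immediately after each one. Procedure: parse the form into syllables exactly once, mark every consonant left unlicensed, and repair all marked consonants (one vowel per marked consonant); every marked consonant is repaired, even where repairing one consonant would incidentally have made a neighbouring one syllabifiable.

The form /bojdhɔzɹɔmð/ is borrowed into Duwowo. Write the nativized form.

bojedehɔzeɹɔmðe

Under (C)V(N), the unsyllabifiable consonants are /j/, /d/, /z/, /ð/ (only a nasal (/m/, /n/, or /ŋ/) is licensed in coda position; onsets are limited to one consonant).
Each unlicensed consonant becomes the onset of a new syllable: /j/ → /je/, /d/ → /de/, /z/ → /ze/, /ð/ → /ðe/.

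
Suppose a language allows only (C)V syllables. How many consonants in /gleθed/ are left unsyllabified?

The consonants /g/, /d/ cannot be parsed into a legal (C)V syllable (no codas are permitted; onsets are limited to one consonant).

2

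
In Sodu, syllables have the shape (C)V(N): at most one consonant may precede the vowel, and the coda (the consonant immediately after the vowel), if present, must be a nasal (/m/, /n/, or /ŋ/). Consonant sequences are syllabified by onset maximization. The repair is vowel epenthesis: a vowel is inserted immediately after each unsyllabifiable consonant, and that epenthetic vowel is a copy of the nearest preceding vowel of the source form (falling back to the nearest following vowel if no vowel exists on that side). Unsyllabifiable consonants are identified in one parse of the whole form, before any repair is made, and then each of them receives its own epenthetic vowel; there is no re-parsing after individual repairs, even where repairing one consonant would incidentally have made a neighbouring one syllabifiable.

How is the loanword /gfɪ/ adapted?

Under (C)V(N), the unsyllabifiable consonants are /g/ (only a nasal (/m/, /n/, or /ŋ/) is licensed in coda position; onsets are limited to one consonant).
Inserting the epenthetic vowel yields /g/ → /gɪ/.

gɪfɪ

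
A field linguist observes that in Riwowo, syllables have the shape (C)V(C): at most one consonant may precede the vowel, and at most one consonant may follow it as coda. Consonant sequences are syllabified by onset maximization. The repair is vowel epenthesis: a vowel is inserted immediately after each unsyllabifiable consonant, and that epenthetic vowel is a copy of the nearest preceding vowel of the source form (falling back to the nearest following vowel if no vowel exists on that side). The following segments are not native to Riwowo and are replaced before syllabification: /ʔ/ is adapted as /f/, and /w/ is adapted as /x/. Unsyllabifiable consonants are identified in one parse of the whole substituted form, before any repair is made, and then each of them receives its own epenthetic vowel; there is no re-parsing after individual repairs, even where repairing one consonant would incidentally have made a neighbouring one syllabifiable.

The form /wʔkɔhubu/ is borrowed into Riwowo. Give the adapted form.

Substitution: /w/ → /x/, /ʔ/ → /f/, giving /xfkɔhubu/.
Syllabifying with onset maximization leaves /x/, /f/ stranded (at most one coda consonant is licensed; onsets are limited to one consonant).
Epenthesis after each stranded consonant: /x/ → /xɔ/, /f/ → /fɔ/.

xɔfɔkɔhubu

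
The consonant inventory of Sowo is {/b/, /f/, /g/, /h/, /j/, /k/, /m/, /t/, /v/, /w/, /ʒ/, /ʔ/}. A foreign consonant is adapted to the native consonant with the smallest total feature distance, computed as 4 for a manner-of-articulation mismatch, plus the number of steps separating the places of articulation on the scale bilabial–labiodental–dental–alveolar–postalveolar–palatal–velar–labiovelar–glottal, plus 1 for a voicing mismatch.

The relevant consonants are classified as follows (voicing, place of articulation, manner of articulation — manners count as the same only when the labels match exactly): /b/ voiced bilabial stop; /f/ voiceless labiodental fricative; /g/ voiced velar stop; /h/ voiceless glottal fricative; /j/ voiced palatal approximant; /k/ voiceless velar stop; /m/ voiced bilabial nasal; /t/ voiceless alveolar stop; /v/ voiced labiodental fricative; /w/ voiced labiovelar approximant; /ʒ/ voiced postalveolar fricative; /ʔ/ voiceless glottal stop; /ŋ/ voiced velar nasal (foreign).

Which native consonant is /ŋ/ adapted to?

/g/ is closest: manner differs (nasal→stop, +4), place distance 0 (velar→velar), same voicing; total 4. Next closest is /j/ at distance 5.

g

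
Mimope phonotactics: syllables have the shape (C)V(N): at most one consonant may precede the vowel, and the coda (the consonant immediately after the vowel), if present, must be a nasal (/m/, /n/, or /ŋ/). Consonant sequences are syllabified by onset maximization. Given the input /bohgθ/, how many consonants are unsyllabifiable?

Syllabifying with onset maximization leaves /h/, /g/, /θ/ stranded (only a nasal (/m/, /n/, or /ŋ/) is licensed in coda position; onsets are limited to one consonant).

3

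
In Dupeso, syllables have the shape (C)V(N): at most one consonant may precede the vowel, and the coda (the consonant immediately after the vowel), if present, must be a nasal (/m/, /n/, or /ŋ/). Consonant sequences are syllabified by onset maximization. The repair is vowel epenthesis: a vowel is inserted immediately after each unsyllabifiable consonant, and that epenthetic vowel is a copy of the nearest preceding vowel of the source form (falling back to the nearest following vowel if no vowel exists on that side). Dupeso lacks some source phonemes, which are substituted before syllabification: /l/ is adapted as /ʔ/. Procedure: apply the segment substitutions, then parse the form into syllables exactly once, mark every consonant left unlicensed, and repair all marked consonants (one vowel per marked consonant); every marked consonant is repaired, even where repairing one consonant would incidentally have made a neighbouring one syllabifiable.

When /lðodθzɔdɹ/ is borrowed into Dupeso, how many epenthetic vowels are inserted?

5

After substitution the input is /ʔðodθzɔdɹ/.
The unsyllabifiable consonants are /ʔ/, /d/, /θ/, /d/, /ɹ/; each receives one epenthetic vowel.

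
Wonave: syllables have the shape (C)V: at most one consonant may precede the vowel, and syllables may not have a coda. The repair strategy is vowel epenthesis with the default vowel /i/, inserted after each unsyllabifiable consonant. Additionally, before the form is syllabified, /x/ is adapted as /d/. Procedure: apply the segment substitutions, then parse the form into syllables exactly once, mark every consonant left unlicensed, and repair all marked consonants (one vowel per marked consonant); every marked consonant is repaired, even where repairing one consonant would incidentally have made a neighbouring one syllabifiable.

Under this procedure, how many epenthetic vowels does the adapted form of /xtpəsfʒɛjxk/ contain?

7

After substitution the input is /dtpəsfʒɛjdk/.
The unsyllabifiable consonants are /d/, /t/, /s/, /f/, /j/, /d/, /k/; each receives one epenthetic vowel.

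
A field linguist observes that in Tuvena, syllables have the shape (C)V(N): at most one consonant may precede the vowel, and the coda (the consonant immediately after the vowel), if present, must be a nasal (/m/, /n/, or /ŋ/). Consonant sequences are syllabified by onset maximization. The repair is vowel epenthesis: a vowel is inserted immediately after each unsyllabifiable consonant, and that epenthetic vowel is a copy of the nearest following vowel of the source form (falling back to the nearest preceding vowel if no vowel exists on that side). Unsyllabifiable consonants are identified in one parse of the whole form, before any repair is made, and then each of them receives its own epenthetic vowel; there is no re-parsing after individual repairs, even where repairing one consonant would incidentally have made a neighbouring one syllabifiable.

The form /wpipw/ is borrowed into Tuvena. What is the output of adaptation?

wipipiwi

Syllabifying with onset maximization leaves /w/, /p/, /w/ stranded (only a nasal (/m/, /n/, or /ŋ/) is licensed in coda position; onsets are limited to one consonant).
Each unlicensed consonant becomes the onset of a new syllable: /w/ → /wi/, /p/ → /pi/, /w/ → /wi/.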